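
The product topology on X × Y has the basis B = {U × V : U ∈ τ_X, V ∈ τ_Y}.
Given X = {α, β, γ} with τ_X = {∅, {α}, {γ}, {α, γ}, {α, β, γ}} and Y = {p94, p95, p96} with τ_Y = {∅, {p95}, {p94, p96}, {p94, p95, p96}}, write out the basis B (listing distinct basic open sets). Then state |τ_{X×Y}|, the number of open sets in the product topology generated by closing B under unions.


Basis B = {∅ × ∅, {α} × {p95}, {γ} × {p95}, {α} × {p94, p96}, {α, γ} × {p95}, {γ} × {p94, p96}, {α} × {p94, p95, p96}, {α, β, γ} × {p95}, {γ} × {p94, p95, p96}, {α, γ} × {p94, p96}, {α, γ} × {p94, p95, p96}, {α, β, γ} × {p94, p96}, {α, β, γ} × {p94, p95, p96}}; |τ_{X×Y}| = 25.

Enumerate products U × V with U ∈ τ_X, V ∈ τ_Y (deduplicated):
  ∅ × ∅ = {} (∅)
  {α} × {p95} = {(α,p95)}
  {γ} × {p95} = {(γ,p95)}
  {α} × {p94, p96} = {(α,p94), (α,p96)}
  {α, γ} × {p95} = {(α,p95), (γ,p95)}
  {γ} × {p94, p96} = {(γ,p94), (γ,p96)}
  {α} × {p94, p95, p96} = {(α,p94), (α,p95), (α,p96)}
  {α, β, γ} × {p95} = {(α,p95), (β,p95), (γ,p95)}
  {γ} × {p94, p95, p96} = {(γ,p94), (γ,p95), (γ,p96)}
  {α, γ} × {p94, p96} = {(α,p94), (α,p96), (γ,p94), (γ,p96)}
  {α, γ} × {p94, p95, p96} = {(α,p94), (α,p95), (α,p96), (γ,p94), (γ,p95), (γ,p96)}
  {α, β, γ} × {p94, p96} = {(α,p94), (α,p96), (β,p94), (β,p96), (γ,p94), (γ,p96)}
  {α, β, γ} × {p94, p95, p96} = {(α,p94), (α,p95), (α,p96), (β,p94), (β,p95), (β,p96), (γ,p94), (γ,p95), (γ,p96)}
These 13 distinct sets form the basis B.
Close under arbitrary unions to get τ_{X×Y}; counting gives |τ_{X×Y}| = 25.


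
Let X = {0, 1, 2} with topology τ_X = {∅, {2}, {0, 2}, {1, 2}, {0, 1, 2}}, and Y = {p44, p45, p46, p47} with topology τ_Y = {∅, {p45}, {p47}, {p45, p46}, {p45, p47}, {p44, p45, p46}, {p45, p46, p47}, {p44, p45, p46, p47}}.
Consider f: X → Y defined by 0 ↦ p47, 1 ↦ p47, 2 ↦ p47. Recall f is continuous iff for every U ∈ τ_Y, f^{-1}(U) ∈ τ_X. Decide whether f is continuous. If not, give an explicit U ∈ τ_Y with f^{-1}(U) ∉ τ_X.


f IS continuous.

Compute f^{-1}(U) for each U ∈ τ_Y:
  U = ∅: f^{-1}(U) = ∅ ∈ τ_X ✓.
  U = {p45}: f^{-1}(U) = ∅ ∈ τ_X ✓.
  U = {p47}: f^{-1}(U) = {0, 1, 2} ∈ τ_X ✓.
  U = {p45, p46}: f^{-1}(U) = ∅ ∈ τ_X ✓.
  U = {p45, p47}: f^{-1}(U) = {0, 1, 2} ∈ τ_X ✓.
  U = {p44, p45, p46}: f^{-1}(U) = ∅ ∈ τ_X ✓.
  U = {p45, p46, p47}: f^{-1}(U) = {0, 1, 2} ∈ τ_X ✓.
  U = {p44, p45, p46, p47}: f^{-1}(U) = {0, 1, 2} ∈ τ_X ✓.
Every preimage lies in τ_X, so f IS continuous.


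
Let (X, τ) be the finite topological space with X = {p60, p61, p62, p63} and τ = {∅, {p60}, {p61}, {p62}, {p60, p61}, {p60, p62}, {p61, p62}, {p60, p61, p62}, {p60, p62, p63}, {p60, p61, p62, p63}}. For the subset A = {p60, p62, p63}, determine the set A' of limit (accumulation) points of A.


A' = {p63}

For each x ∈ X, list the open sets U ∈ τ with x ∈ U, then check whether U ∩ (A ∖ {x}) ≠ ∅ for every such U.
  x = p60: open {p60} ∋ x has {p60} ∩ (A ∖ {p60}) = ∅, so x is NOT a limit point.
  x = p61: open {p61} ∋ x has {p61} ∩ (A ∖ {p61}) = ∅, so x is NOT a limit point.
  x = p62: open {p62} ∋ x has {p62} ∩ (A ∖ {p62}) = ∅, so x is NOT a limit point.
  x = p63: opens ∋ x are {p60, p62, p63}, {p60, p61, p62, p63}; each meets A ∖ {p63}, so x IS a limit point.
Collecting: A' = {p63}.


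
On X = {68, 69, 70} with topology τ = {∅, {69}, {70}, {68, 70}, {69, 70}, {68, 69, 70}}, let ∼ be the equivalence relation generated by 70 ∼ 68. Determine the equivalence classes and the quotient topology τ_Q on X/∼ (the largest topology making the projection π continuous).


X/∼ = {[68=70], [69]}; |τ_Q| = 4.

Equivalence classes: [68=70], [69].
Quotient map π: X → X/∼ sends 68 ↦ [68=70], 69 ↦ [69], 70 ↦ [68=70].
For each subset V ⊆ X/∼, compute π^{-1}(V) ⊆ X and check whether π^{-1}(V) ∈ τ. V is open in τ_Q iff π^{-1}(V) ∈ τ.
  V = {}: π^{-1}(V) = ∅ ∈ τ ✓.
  V = {[68=70]}: π^{-1}(V) = {68, 70} ∈ τ ✓.
  V = {[69]}: π^{-1}(V) = {69} ∈ τ ✓.
  V = {[68=70], [69]}: π^{-1}(V) = {68, 69, 70} ∈ τ ✓.
Open sets in the quotient: τ_Q = {{}, {[68=70]}, {[69]}, {[68=70], [69]}} (4 elements).


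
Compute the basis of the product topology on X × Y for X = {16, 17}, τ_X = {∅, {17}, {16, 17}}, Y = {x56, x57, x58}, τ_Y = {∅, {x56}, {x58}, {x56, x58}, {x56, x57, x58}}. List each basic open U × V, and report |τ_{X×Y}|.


Basis B = {∅ × ∅, {17} × {x56}, {17} × {x58}, {16, 17} × {x56}, {16, 17} × {x58}, {17} × {x56, x58}, {17} × {x56, x57, x58}, {16, 17} × {x56, x58}, {16, 17} × {x56, x57, x58}}; |τ_{X×Y}| = 14.

Enumerate products U × V with U ∈ τ_X, V ∈ τ_Y (deduplicated):
  ∅ × ∅ = {} (∅)
  {17} × {x56} = {(17,x56)}
  {17} × {x58} = {(17,x58)}
  {16, 17} × {x56} = {(16,x56), (17,x56)}
  {16, 17} × {x58} = {(16,x58), (17,x58)}
  {17} × {x56, x58} = {(17,x56), (17,x58)}
  {17} × {x56, x57, x58} = {(17,x56), (17,x57), (17,x58)}
  {16, 17} × {x56, x58} = {(16,x56), (16,x58), (17,x56), (17,x58)}
  {16, 17} × {x56, x57, x58} = {(16,x56), (16,x57), (16,x58), (17,x56), (17,x57), (17,x58)}
These 9 distinct sets form the basis B.
Close under arbitrary unions to get τ_{X×Y}; counting gives |τ_{X×Y}| = 14.


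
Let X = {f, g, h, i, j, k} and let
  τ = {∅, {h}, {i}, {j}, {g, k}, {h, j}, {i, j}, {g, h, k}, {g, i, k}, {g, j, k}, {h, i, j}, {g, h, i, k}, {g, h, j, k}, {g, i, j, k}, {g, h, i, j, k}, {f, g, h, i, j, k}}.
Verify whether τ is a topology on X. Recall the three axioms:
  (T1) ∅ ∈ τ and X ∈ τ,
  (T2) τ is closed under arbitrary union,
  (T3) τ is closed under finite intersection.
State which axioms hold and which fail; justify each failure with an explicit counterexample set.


τ is NOT a topology on X.

Axiom (T1): ∅ ∈ τ? Yes; X ∈ τ? Yes.
Axiom (T2/T3): check pairwise unions and intersections of members of τ.
Counterexample for (T2): {h} ∪ {i} = {h, i} ∉ τ. Therefore τ is NOT a topology.


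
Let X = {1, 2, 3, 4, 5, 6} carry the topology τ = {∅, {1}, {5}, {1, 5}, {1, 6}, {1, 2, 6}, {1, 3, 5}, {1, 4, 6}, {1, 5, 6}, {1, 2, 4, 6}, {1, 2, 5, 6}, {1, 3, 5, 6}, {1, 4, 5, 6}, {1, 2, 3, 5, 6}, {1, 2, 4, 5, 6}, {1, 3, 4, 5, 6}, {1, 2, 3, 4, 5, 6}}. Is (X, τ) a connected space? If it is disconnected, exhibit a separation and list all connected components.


(X, τ) is connected.

Find clopen sets (U ∈ τ with X ∖ U ∈ τ):
  U = ∅, X ∖ U = {1, 2, 3, 4, 5, 6} — both open, so U is clopen.
  U = {1, 2, 3, 4, 5, 6}, X ∖ U = ∅ — both open, so U is clopen.
Only trivial clopens (∅ and X) exist, so (X, τ) is connected.
Compute connected components by grouping points that agree on all clopens:
  component: {1, 2, 3, 4, 5, 6}


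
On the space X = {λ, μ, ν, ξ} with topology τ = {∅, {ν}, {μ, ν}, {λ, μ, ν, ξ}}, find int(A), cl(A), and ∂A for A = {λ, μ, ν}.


int(A) = {μ, ν}, cl(A) = {λ, μ, ν, ξ}, ∂A = {λ, ξ}.

Closed sets in (X, τ) are complements of opens:
  closed(X, τ) = {∅, {λ, ξ}, {λ, μ, ξ}, {λ, μ, ν, ξ}}.
int(A) = ⋃ {U ∈ τ : U ⊆ A}. Opens contained in A: ∅, {ν}, {μ, ν}.
Taking the union of these: int(A) = {μ, ν}.
cl(A) = ⋂ {C closed : A ⊆ C}. Closed sets containing A: {λ, μ, ν, ξ}.
Intersecting these: cl(A) = {λ, μ, ν, ξ}.
∂A = cl(A) ∖ int(A) = {λ, μ, ν, ξ} ∖ {μ, ν} = {λ, ξ}.


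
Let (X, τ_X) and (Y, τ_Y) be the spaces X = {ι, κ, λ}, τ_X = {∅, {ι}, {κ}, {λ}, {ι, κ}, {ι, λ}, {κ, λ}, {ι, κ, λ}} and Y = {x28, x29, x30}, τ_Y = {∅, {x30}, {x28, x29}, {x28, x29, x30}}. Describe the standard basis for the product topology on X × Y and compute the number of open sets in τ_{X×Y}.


Basis B = {∅ × ∅, {ι} × {x30}, {κ} × {x30}, {λ} × {x30}, {ι} × {x28, x29}, {ι, κ} × {x30}, {ι, λ} × {x30}, {κ} × {x28, x29}, {κ, λ} × {x30}, {λ} × {x28, x29}, {ι} × {x28, x29, x30}, {ι, κ, λ} × {x30}, {κ} × {x28, x29, x30}, {λ} × {x28, x29, x30}, {ι, κ} × {x28, x29}, {ι, λ} × {x28, x29}, {κ, λ} × {x28, x29}, {ι, κ} × {x28, x29, x30}, {ι, λ} × {x28, x29, x30}, {ι, κ, λ} × {x28, x29}, {κ, λ} × {x28, x29, x30}, {ι, κ, λ} × {x28, x29, x30}}; |τ_{X×Y}| = 64.

Enumerate products U × V with U ∈ τ_X, V ∈ τ_Y (deduplicated):
  ∅ × ∅ = {} (∅)
  {ι} × {x30} = {(ι,x30)}
  {κ} × {x30} = {(κ,x30)}
  {λ} × {x30} = {(λ,x30)}
  {ι} × {x28, x29} = {(ι,x28), (ι,x29)}
  {ι, κ} × {x30} = {(ι,x30), (κ,x30)}
  {ι, λ} × {x30} = {(ι,x30), (λ,x30)}
  {κ} × {x28, x29} = {(κ,x28), (κ,x29)}
  {κ, λ} × {x30} = {(κ,x30), (λ,x30)}
  {λ} × {x28, x29} = {(λ,x28), (λ,x29)}
  {ι} × {x28, x29, x30} = {(ι,x28), (ι,x29), (ι,x30)}
  {ι, κ, λ} × {x30} = {(ι,x30), (κ,x30), (λ,x30)}
  {κ} × {x28, x29, x30} = {(κ,x28), (κ,x29), (κ,x30)}
  {λ} × {x28, x29, x30} = {(λ,x28), (λ,x29), (λ,x30)}
  {ι, κ} × {x28, x29} = {(ι,x28), (ι,x29), (κ,x28), (κ,x29)}
  {ι, λ} × {x28, x29} = {(ι,x28), (ι,x29), (λ,x28), (λ,x29)}
  {κ, λ} × {x28, x29} = {(κ,x28), (κ,x29), (λ,x28), (λ,x29)}
  {ι, κ} × {x28, x29, x30} = {(ι,x28), (ι,x29), (ι,x30), (κ,x28), (κ,x29), (κ,x30)}
  {ι, λ} × {x28, x29, x30} = {(ι,x28), (ι,x29), (ι,x30), (λ,x28), (λ,x29), (λ,x30)}
  {ι, κ, λ} × {x28, x29} = {(ι,x28), (ι,x29), (κ,x28), (κ,x29), (λ,x28), (λ,x29)}
  {κ, λ} × {x28, x29, x30} = {(κ,x28), (κ,x29), (κ,x30), (λ,x28), (λ,x29), (λ,x30)}
  {ι, κ, λ} × {x28, x29, x30} = {(ι,x28), (ι,x29), (ι,x30), (κ,x28), (κ,x29), (κ,x30), (λ,x28), (λ,x29), (λ,x30)}
These 22 distinct sets form the basis B.
Close under arbitrary unions to get τ_{X×Y}; counting gives |τ_{X×Y}| = 64.


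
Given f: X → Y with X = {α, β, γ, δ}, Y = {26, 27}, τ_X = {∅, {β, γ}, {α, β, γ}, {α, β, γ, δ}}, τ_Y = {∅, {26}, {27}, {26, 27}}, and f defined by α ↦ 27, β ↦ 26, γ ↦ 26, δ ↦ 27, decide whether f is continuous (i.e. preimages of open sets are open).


f is NOT continuous.

Compute f^{-1}(U) for each U ∈ τ_Y:
  U = ∅: f^{-1}(U) = ∅ ∈ τ_X ✓.
  U = {26}: f^{-1}(U) = {β, γ} ∈ τ_X ✓.
  U = {27}: f^{-1}(U) = {α, δ} ∉ τ_X ✗.
  U = {26, 27}: f^{-1}(U) = {α, β, γ, δ} ∈ τ_X ✓.
Found U = {27} with f^{-1}(U) = {α, δ} not in τ_X. Therefore f is NOT continuous.


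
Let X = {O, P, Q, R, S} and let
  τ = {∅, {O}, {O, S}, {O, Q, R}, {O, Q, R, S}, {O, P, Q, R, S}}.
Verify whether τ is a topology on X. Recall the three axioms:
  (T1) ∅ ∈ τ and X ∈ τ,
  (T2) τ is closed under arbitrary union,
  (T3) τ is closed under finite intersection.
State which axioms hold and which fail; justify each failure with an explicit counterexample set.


τ IS a topology on X.

Axiom (T1): ∅ ∈ τ? Yes; X ∈ τ? Yes.
Axiom (T2/T3): check pairwise unions and intersections of members of τ.
All pairwise intersections and unions checked — each lies in τ. Therefore τ satisfies (T1), (T2), (T3): it IS a topology on X.


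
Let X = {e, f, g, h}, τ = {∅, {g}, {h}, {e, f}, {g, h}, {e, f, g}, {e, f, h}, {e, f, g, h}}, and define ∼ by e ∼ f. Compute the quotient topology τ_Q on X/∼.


X/∼ = {[e=f], [g], [h]}; |τ_Q| = 8.

Equivalence classes: [e=f], [g], [h].
Quotient map π: X → X/∼ sends e ↦ [e=f], f ↦ [e=f], g ↦ [g], h ↦ [h].
For each subset V ⊆ X/∼, compute π^{-1}(V) ⊆ X and check whether π^{-1}(V) ∈ τ. V is open in τ_Q iff π^{-1}(V) ∈ τ.
  V = {}: π^{-1}(V) = ∅ ∈ τ ✓.
  V = {[e=f]}: π^{-1}(V) = {e, f} ∈ τ ✓.
  V = {[g]}: π^{-1}(V) = {g} ∈ τ ✓.
  V = {[e=f], [g]}: π^{-1}(V) = {e, f, g} ∈ τ ✓.
  V = {[h]}: π^{-1}(V) = {h} ∈ τ ✓.
  V = {[e=f], [h]}: π^{-1}(V) = {e, f, h} ∈ τ ✓.
  V = {[g], [h]}: π^{-1}(V) = {g, h} ∈ τ ✓.
  V = {[e=f], [g], [h]}: π^{-1}(V) = {e, f, g, h} ∈ τ ✓.
Open sets in the quotient: τ_Q = {{}, {[e=f]}, {[g]}, {[e=f], [g]}, {[h]}, {[e=f], [h]}, {[g], [h]}, {[e=f], [g], [h]}} (8 elements).


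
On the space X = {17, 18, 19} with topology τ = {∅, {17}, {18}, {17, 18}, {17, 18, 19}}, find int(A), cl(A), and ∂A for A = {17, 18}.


int(A) = {17, 18}, cl(A) = {17, 18, 19}, ∂A = {19}.

Closed sets in (X, τ) are complements of opens:
  closed(X, τ) = {∅, {19}, {17, 19}, {18, 19}, {17, 18, 19}}.
int(A) = ⋃ {U ∈ τ : U ⊆ A}. Opens contained in A: ∅, {17}, {18}, {17, 18}.
Taking the union of these: int(A) = {17, 18}.
cl(A) = ⋂ {C closed : A ⊆ C}. Closed sets containing A: {17, 18, 19}.
Intersecting these: cl(A) = {17, 18, 19}.
∂A = cl(A) ∖ int(A) = {17, 18, 19} ∖ {17, 18} = {19}.


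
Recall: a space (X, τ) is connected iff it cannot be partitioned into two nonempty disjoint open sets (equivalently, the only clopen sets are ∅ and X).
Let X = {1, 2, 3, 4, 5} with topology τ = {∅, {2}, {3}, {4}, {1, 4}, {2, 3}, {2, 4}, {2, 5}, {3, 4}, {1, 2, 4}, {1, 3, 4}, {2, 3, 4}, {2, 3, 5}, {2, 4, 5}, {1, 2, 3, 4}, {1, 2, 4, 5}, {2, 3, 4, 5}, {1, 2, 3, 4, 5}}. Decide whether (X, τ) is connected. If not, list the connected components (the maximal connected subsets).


(X, τ) is disconnected; components = [{3}, {1, 4}, {2, 5}].

Find clopen sets (U ∈ τ with X ∖ U ∈ τ):
  U = ∅, X ∖ U = {1, 2, 3, 4, 5} — both open, so U is clopen.
  U = {3}, X ∖ U = {1, 2, 4, 5} — both open, so U is clopen.
  U = {1, 4}, X ∖ U = {2, 3, 5} — both open, so U is clopen.
  U = {2, 5}, X ∖ U = {1, 3, 4} — both open, so U is clopen.
  U = {1, 3, 4}, X ∖ U = {2, 5} — both open, so U is clopen.
  U = {2, 3, 5}, X ∖ U = {1, 4} — both open, so U is clopen.
  U = {1, 2, 4, 5}, X ∖ U = {3} — both open, so U is clopen.
  U = {1, 2, 3, 4, 5}, X ∖ U = ∅ — both open, so U is clopen.
Nontrivial clopen(s) exist: e.g. {1, 4}. So (X, τ) is disconnected.
Compute connected components by grouping points that agree on all clopens:
  component: {3}
  component: {1, 4}
  component: {2, 5}


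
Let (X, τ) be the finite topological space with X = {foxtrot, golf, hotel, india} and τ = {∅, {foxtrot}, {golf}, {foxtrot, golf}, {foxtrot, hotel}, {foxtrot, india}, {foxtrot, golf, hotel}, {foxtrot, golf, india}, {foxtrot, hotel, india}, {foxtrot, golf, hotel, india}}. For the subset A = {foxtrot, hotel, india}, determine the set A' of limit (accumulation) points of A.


A' = {hotel, india}

For each x ∈ X, list the open sets U ∈ τ with x ∈ U, then check whether U ∩ (A ∖ {x}) ≠ ∅ for every such U.
  x = foxtrot: open {foxtrot} ∋ x has {foxtrot} ∩ (A ∖ {foxtrot}) = ∅, so x is NOT a limit point.
  x = golf: open {golf} ∋ x has {golf} ∩ (A ∖ {golf}) = ∅, so x is NOT a limit point.
  x = hotel: opens ∋ x are {foxtrot, hotel}, {foxtrot, golf, hotel}, {foxtrot, hotel, india}, {foxtrot, golf, hotel, india}; each meets A ∖ {hotel}, so x IS a limit point.
  x = india: opens ∋ x are {foxtrot, india}, {foxtrot, golf, india}, {foxtrot, hotel, india}, {foxtrot, golf, hotel, india}; each meets A ∖ {india}, so x IS a limit point.
Collecting: A' = {hotel, india}.


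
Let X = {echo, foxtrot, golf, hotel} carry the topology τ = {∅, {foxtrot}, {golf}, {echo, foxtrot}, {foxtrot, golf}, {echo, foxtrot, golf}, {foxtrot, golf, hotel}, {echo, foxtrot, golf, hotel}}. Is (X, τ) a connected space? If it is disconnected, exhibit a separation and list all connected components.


(X, τ) is connected.

Find clopen sets (U ∈ τ with X ∖ U ∈ τ):
  U = ∅, X ∖ U = {echo, foxtrot, golf, hotel} — both open, so U is clopen.
  U = {echo, foxtrot, golf, hotel}, X ∖ U = ∅ — both open, so U is clopen.
Only trivial clopens (∅ and X) exist, so (X, τ) is connected.
Compute connected components by grouping points that agree on all clopens:
  component: {echo, foxtrot, golf, hotel}


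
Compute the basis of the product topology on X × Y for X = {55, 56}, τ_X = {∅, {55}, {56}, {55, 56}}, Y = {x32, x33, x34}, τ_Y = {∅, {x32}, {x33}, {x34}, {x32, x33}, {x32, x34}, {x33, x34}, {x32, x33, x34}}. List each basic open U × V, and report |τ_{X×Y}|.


Basis B = {∅ × ∅, {55} × {x32}, {55} × {x33}, {55} × {x34}, {56} × {x32}, {56} × {x33}, {56} × {x34}, {55} × {x32, x33}, {55} × {x32, x34}, {55, 56} × {x32}, {55} × {x33, x34}, {55, 56} × {x33}, {55, 56} × {x34}, {56} × {x32, x33}, {56} × {x32, x34}, {56} × {x33, x34}, {55} × {x32, x33, x34}, {56} × {x32, x33, x34}, {55, 56} × {x32, x33}, {55, 56} × {x32, x34}, {55, 56} × {x33, x34}, {55, 56} × {x32, x33, x34}}; |τ_{X×Y}| = 64.

Enumerate products U × V with U ∈ τ_X, V ∈ τ_Y (deduplicated):
  ∅ × ∅ = {} (∅)
  {55} × {x32} = {(55,x32)}
  {55} × {x33} = {(55,x33)}
  {55} × {x34} = {(55,x34)}
  {56} × {x32} = {(56,x32)}
  {56} × {x33} = {(56,x33)}
  {56} × {x34} = {(56,x34)}
  {55} × {x32, x33} = {(55,x32), (55,x33)}
  {55} × {x32, x34} = {(55,x32), (55,x34)}
  {55, 56} × {x32} = {(55,x32), (56,x32)}
  {55} × {x33, x34} = {(55,x33), (55,x34)}
  {55, 56} × {x33} = {(55,x33), (56,x33)}
  {55, 56} × {x34} = {(55,x34), (56,x34)}
  {56} × {x32, x33} = {(56,x32), (56,x33)}
  {56} × {x32, x34} = {(56,x32), (56,x34)}
  {56} × {x33, x34} = {(56,x33), (56,x34)}
  {55} × {x32, x33, x34} = {(55,x32), (55,x33), (55,x34)}
  {56} × {x32, x33, x34} = {(56,x32), (56,x33), (56,x34)}
  {55, 56} × {x32, x33} = {(55,x32), (55,x33), (56,x32), (56,x33)}
  {55, 56} × {x32, x34} = {(55,x32), (55,x34), (56,x32), (56,x34)}
  {55, 56} × {x33, x34} = {(55,x33), (55,x34), (56,x33), (56,x34)}
  {55, 56} × {x32, x33, x34} = {(55,x32), (55,x33), (55,x34), (56,x32), (56,x33), (56,x34)}
These 22 distinct sets form the basis B.
Close under arbitrary unions to get τ_{X×Y}; counting gives |τ_{X×Y}| = 64.


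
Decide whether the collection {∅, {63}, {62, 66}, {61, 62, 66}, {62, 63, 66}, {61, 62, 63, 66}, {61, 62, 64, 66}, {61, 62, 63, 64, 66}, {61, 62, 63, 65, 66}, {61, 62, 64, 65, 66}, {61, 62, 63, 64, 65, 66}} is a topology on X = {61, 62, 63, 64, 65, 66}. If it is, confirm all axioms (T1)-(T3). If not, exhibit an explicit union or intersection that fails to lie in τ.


τ is NOT a topology on X.

Axiom (T1): ∅ ∈ τ? Yes; X ∈ τ? Yes.
Axiom (T2/T3): check pairwise unions and intersections of members of τ.
Counterexample for (T3): {61, 62, 63, 65, 66} ∩ {61, 62, 64, 65, 66} = {61, 62, 65, 66} ∉ τ. Therefore τ is NOT a topology.


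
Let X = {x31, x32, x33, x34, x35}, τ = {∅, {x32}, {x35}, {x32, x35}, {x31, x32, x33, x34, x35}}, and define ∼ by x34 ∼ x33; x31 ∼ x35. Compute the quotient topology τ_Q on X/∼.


X/∼ = {[x31=x35], [x32], [x33=x34]}; |τ_Q| = 3.

Equivalence classes: [x31=x35], [x32], [x33=x34].
Quotient map π: X → X/∼ sends x31 ↦ [x31=x35], x32 ↦ [x32], x33 ↦ [x33=x34], x34 ↦ [x33=x34], x35 ↦ [x31=x35].
For each subset V ⊆ X/∼, compute π^{-1}(V) ⊆ X and check whether π^{-1}(V) ∈ τ. V is open in τ_Q iff π^{-1}(V) ∈ τ.
  V = {}: π^{-1}(V) = ∅ ∈ τ ✓.
  V = {[x31=x35]}: π^{-1}(V) = {x31, x35} ∉ τ ✗.
  V = {[x32]}: π^{-1}(V) = {x32} ∈ τ ✓.
  V = {[x31=x35], [x32]}: π^{-1}(V) = {x31, x32, x35} ∉ τ ✗.
  V = {[x33=x34]}: π^{-1}(V) = {x33, x34} ∉ τ ✗.
  V = {[x31=x35], [x33=x34]}: π^{-1}(V) = {x31, x33, x34, x35} ∉ τ ✗.
  V = {[x32], [x33=x34]}: π^{-1}(V) = {x32, x33, x34} ∉ τ ✗.
  V = {[x31=x35], [x32], [x33=x34]}: π^{-1}(V) = {x31, x32, x33, x34, x35} ∈ τ ✓.
Open sets in the quotient: τ_Q = {{}, {[x32]}, {[x31=x35], [x32], [x33=x34]}} (3 elements).


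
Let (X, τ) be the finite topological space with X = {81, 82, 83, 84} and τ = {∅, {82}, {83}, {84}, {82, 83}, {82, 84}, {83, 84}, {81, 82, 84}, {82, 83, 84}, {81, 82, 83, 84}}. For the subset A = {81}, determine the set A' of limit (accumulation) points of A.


A' = ∅

For each x ∈ X, list the open sets U ∈ τ with x ∈ U, then check whether U ∩ (A ∖ {x}) ≠ ∅ for every such U.
  x = 81: open {81, 82, 84} ∋ x has {81, 82, 84} ∩ (A ∖ {81}) = ∅, so x is NOT a limit point.
  x = 82: open {82} ∋ x has {82} ∩ (A ∖ {82}) = ∅, so x is NOT a limit point.
  x = 83: open {83} ∋ x has {83} ∩ (A ∖ {83}) = ∅, so x is NOT a limit point.
  x = 84: open {84} ∋ x has {84} ∩ (A ∖ {84}) = ∅, so x is NOT a limit point.
Collecting: A' = ∅.


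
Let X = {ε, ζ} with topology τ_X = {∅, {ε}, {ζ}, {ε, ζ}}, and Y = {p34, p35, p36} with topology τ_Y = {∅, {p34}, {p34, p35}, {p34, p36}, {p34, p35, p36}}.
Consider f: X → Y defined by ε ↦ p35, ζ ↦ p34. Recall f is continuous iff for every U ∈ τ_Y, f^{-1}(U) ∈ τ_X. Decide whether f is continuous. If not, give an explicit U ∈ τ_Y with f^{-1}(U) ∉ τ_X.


f IS continuous.

Compute f^{-1}(U) for each U ∈ τ_Y:
  U = ∅: f^{-1}(U) = ∅ ∈ τ_X ✓.
  U = {p34}: f^{-1}(U) = {ζ} ∈ τ_X ✓.
  U = {p34, p35}: f^{-1}(U) = {ε, ζ} ∈ τ_X ✓.
  U = {p34, p36}: f^{-1}(U) = {ζ} ∈ τ_X ✓.
  U = {p34, p35, p36}: f^{-1}(U) = {ε, ζ} ∈ τ_X ✓.
Every preimage lies in τ_X, so f IS continuous.


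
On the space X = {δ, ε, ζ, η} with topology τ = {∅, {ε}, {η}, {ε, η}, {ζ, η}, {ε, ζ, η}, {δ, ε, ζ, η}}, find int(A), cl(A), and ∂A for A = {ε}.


int(A) = {ε}, cl(A) = {δ, ε}, ∂A = {δ}.

Closed sets in (X, τ) are complements of opens:
  closed(X, τ) = {∅, {δ}, {δ, ε}, {δ, ζ}, {δ, ε, ζ}, {δ, ζ, η}, {δ, ε, ζ, η}}.
int(A) = ⋃ {U ∈ τ : U ⊆ A}. Opens contained in A: ∅, {ε}.
Taking the union of these: int(A) = {ε}.
cl(A) = ⋂ {C closed : A ⊆ C}. Closed sets containing A: {δ, ε}, {δ, ε, ζ}, {δ, ε, ζ, η}.
Intersecting these: cl(A) = {δ, ε}.
∂A = cl(A) ∖ int(A) = {δ, ε} ∖ {ε} = {δ}.


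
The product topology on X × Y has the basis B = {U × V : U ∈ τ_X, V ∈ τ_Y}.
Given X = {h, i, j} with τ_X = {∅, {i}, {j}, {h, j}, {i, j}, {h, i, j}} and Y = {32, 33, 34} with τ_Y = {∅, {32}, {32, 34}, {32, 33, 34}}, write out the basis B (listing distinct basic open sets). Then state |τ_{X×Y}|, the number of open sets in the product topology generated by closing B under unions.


Basis B = {∅ × ∅, {i} × {32}, {j} × {32}, {h, j} × {32}, {i} × {32, 34}, {i, j} × {32}, {j} × {32, 34}, {h, i, j} × {32}, {i} × {32, 33, 34}, {j} × {32, 33, 34}, {h, j} × {32, 34}, {i, j} × {32, 34}, {h, j} × {32, 33, 34}, {h, i, j} × {32, 34}, {i, j} × {32, 33, 34}, {h, i, j} × {32, 33, 34}}; |τ_{X×Y}| = 40.

Enumerate products U × V with U ∈ τ_X, V ∈ τ_Y (deduplicated):
  ∅ × ∅ = {} (∅)
  {i} × {32} = {(i,32)}
  {j} × {32} = {(j,32)}
  {h, j} × {32} = {(h,32), (j,32)}
  {i} × {32, 34} = {(i,32), (i,34)}
  {i, j} × {32} = {(i,32), (j,32)}
  {j} × {32, 34} = {(j,32), (j,34)}
  {h, i, j} × {32} = {(h,32), (i,32), (j,32)}
  {i} × {32, 33, 34} = {(i,32), (i,33), (i,34)}
  {j} × {32, 33, 34} = {(j,32), (j,33), (j,34)}
  {h, j} × {32, 34} = {(h,32), (h,34), (j,32), (j,34)}
  {i, j} × {32, 34} = {(i,32), (i,34), (j,32), (j,34)}
  {h, j} × {32, 33, 34} = {(h,32), (h,33), (h,34), (j,32), (j,33), (j,34)}
  {h, i, j} × {32, 34} = {(h,32), (h,34), (i,32), (i,34), (j,32), (j,34)}
  {i, j} × {32, 33, 34} = {(i,32), (i,33), (i,34), (j,32), (j,33), (j,34)}
  {h, i, j} × {32, 33, 34} = {(h,32), (h,33), (h,34), (i,32), (i,33), (i,34), (j,32), (j,33), (j,34)}
These 16 distinct sets form the basis B.
Close under arbitrary unions to get τ_{X×Y}; counting gives |τ_{X×Y}| = 40.


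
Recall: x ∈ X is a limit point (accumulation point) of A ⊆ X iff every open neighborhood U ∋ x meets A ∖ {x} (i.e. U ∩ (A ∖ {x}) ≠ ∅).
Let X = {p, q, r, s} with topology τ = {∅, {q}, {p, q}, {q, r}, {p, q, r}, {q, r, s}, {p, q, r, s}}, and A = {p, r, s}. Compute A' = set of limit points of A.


A' = {s}

For each x ∈ X, list the open sets U ∈ τ with x ∈ U, then check whether U ∩ (A ∖ {x}) ≠ ∅ for every such U.
  x = p: open {p, q} ∋ x has {p, q} ∩ (A ∖ {p}) = ∅, so x is NOT a limit point.
  x = q: open {q} ∋ x has {q} ∩ (A ∖ {q}) = ∅, so x is NOT a limit point.
  x = r: open {q, r} ∋ x has {q, r} ∩ (A ∖ {r}) = ∅, so x is NOT a limit point.
  x = s: opens ∋ x are {q, r, s}, {p, q, r, s}; each meets A ∖ {s}, so x IS a limit point.
Collecting: A' = {s}.


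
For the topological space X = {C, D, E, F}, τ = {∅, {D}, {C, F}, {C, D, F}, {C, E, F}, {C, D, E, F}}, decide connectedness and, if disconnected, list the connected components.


(X, τ) is disconnected; components = [{D}, {C, E, F}].

Find clopen sets (U ∈ τ with X ∖ U ∈ τ):
  U = ∅, X ∖ U = {C, D, E, F} — both open, so U is clopen.
  U = {D}, X ∖ U = {C, E, F} — both open, so U is clopen.
  U = {C, E, F}, X ∖ U = {D} — both open, so U is clopen.
  U = {C, D, E, F}, X ∖ U = ∅ — both open, so U is clopen.
Nontrivial clopen(s) exist: e.g. {D}. So (X, τ) is disconnected.
Compute connected components by grouping points that agree on all clopens:
  component: {D}
  component: {C, E, F}


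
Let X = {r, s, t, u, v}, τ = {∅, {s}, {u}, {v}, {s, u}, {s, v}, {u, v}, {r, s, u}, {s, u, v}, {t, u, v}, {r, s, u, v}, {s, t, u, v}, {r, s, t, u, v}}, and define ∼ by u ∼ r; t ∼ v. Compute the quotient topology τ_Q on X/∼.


X/∼ = {[r=u], [s], [t=v]}; |τ_Q| = 4.

Equivalence classes: [r=u], [s], [t=v].
Quotient map π: X → X/∼ sends r ↦ [r=u], s ↦ [s], t ↦ [t=v], u ↦ [r=u], v ↦ [t=v].
For each subset V ⊆ X/∼, compute π^{-1}(V) ⊆ X and check whether π^{-1}(V) ∈ τ. V is open in τ_Q iff π^{-1}(V) ∈ τ.
  V = {}: π^{-1}(V) = ∅ ∈ τ ✓.
  V = {[r=u]}: π^{-1}(V) = {r, u} ∉ τ ✗.
  V = {[s]}: π^{-1}(V) = {s} ∈ τ ✓.
  V = {[r=u], [s]}: π^{-1}(V) = {r, s, u} ∈ τ ✓.
  V = {[t=v]}: π^{-1}(V) = {t, v} ∉ τ ✗.
  V = {[r=u], [t=v]}: π^{-1}(V) = {r, t, u, v} ∉ τ ✗.
  V = {[s], [t=v]}: π^{-1}(V) = {s, t, v} ∉ τ ✗.
  V = {[r=u], [s], [t=v]}: π^{-1}(V) = {r, s, t, u, v} ∈ τ ✓.
Open sets in the quotient: τ_Q = {{}, {[s]}, {[r=u], [s]}, {[r=u], [s], [t=v]}} (4 elements).


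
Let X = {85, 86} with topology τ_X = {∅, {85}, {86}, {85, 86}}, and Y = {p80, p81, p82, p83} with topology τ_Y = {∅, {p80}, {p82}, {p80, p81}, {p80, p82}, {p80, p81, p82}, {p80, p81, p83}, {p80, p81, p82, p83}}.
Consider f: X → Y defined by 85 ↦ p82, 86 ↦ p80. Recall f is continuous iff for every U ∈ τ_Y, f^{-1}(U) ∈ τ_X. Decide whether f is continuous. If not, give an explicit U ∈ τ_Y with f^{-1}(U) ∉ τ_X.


f IS continuous.

Compute f^{-1}(U) for each U ∈ τ_Y:
  U = ∅: f^{-1}(U) = ∅ ∈ τ_X ✓.
  U = {p80}: f^{-1}(U) = {86} ∈ τ_X ✓.
  U = {p82}: f^{-1}(U) = {85} ∈ τ_X ✓.
  U = {p80, p81}: f^{-1}(U) = {86} ∈ τ_X ✓.
  U = {p80, p82}: f^{-1}(U) = {85, 86} ∈ τ_X ✓.
  U = {p80, p81, p82}: f^{-1}(U) = {85, 86} ∈ τ_X ✓.
  U = {p80, p81, p83}: f^{-1}(U) = {86} ∈ τ_X ✓.
  U = {p80, p81, p82, p83}: f^{-1}(U) = {85, 86} ∈ τ_X ✓.
Every preimage lies in τ_X, so f IS continuous.


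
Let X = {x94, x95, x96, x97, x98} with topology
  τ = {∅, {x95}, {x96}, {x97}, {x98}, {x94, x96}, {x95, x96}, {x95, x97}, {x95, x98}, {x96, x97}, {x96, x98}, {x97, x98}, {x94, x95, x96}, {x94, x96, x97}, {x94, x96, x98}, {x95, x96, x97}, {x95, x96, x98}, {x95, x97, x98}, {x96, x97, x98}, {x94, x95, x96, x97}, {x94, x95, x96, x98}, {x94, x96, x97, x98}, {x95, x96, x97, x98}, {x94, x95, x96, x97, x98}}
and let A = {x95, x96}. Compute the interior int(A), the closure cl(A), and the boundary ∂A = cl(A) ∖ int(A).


int(A) = {x95, x96}, cl(A) = {x94, x95, x96}, ∂A = {x94}.

Closed sets in (X, τ) are complements of opens:
  closed(X, τ) = {∅, {x94}, {x95}, {x97}, {x98}, {x94, x95}, {x94, x96}, {x94, x97}, {x94, x98}, {x95, x97}, {x95, x98}, {x97, x98}, {x94, x95, x96}, {x94, x95, x97}, {x94, x95, x98}, {x94, x96, x97}, {x94, x96, x98}, {x94, x97, x98}, {x95, x97, x98}, {x94, x95, x96, x97}, {x94, x95, x96, x98}, {x94, x95, x97, x98}, {x94, x96, x97, x98}, {x94, x95, x96, x97, x98}}.
int(A) = ⋃ {U ∈ τ : U ⊆ A}. Opens contained in A: ∅, {x95}, {x96}, {x95, x96}.
Taking the union of these: int(A) = {x95, x96}.
cl(A) = ⋂ {C closed : A ⊆ C}. Closed sets containing A: {x94, x95, x96}, {x94, x95, x96, x97}, {x94, x95, x96, x98}, {x94, x95, x96, x97, x98}.
Intersecting these: cl(A) = {x94, x95, x96}.
∂A = cl(A) ∖ int(A) = {x94, x95, x96} ∖ {x95, x96} = {x94}.


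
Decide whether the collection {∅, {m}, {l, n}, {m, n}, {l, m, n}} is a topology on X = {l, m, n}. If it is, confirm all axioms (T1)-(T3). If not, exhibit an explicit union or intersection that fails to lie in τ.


τ is NOT a topology on X.

Axiom (T1): ∅ ∈ τ? Yes; X ∈ τ? Yes.
Axiom (T2/T3): check pairwise unions and intersections of members of τ.
Counterexample for (T3): {l, n} ∩ {m, n} = {n} ∉ τ. Therefore τ is NOT a topology.


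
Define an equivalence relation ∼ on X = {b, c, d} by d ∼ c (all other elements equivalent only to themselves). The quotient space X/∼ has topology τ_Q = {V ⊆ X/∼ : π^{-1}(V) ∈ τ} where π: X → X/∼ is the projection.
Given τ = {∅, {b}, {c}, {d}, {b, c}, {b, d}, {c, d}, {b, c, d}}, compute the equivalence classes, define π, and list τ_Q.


X/∼ = {[b], [c=d]}; |τ_Q| = 4.

Equivalence classes: [b], [c=d].
Quotient map π: X → X/∼ sends b ↦ [b], c ↦ [c=d], d ↦ [c=d].
For each subset V ⊆ X/∼, compute π^{-1}(V) ⊆ X and check whether π^{-1}(V) ∈ τ. V is open in τ_Q iff π^{-1}(V) ∈ τ.
  V = {}: π^{-1}(V) = ∅ ∈ τ ✓.
  V = {[b]}: π^{-1}(V) = {b} ∈ τ ✓.
  V = {[c=d]}: π^{-1}(V) = {c, d} ∈ τ ✓.
  V = {[b], [c=d]}: π^{-1}(V) = {b, c, d} ∈ τ ✓.
Open sets in the quotient: τ_Q = {{}, {[b]}, {[c=d]}, {[b], [c=d]}} (4 elements).


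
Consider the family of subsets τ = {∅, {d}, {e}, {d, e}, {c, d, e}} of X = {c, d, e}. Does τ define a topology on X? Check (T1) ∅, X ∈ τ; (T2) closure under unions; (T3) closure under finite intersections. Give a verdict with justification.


τ IS a topology on X.

Axiom (T1): ∅ ∈ τ? Yes; X ∈ τ? Yes.
Axiom (T2/T3): check pairwise unions and intersections of members of τ.
All pairwise intersections and unions checked — each lies in τ. Therefore τ satisfies (T1), (T2), (T3): it IS a topology on X.


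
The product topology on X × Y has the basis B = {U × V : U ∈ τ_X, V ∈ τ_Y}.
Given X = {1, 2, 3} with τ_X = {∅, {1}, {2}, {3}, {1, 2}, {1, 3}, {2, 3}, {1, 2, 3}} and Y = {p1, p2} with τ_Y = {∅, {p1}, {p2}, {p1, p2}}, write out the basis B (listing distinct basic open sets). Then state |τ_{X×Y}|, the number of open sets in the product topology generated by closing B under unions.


Basis B = {∅ × ∅, {1} × {p1}, {1} × {p2}, {2} × {p1}, {2} × {p2}, {3} × {p1}, {3} × {p2}, {1} × {p1, p2}, {1, 2} × {p1}, {1, 3} × {p1}, {1, 2} × {p2}, {1, 3} × {p2}, {2} × {p1, p2}, {2, 3} × {p1}, {2, 3} × {p2}, {3} × {p1, p2}, {1, 2, 3} × {p1}, {1, 2, 3} × {p2}, {1, 2} × {p1, p2}, {1, 3} × {p1, p2}, {2, 3} × {p1, p2}, {1, 2, 3} × {p1, p2}}; |τ_{X×Y}| = 64.

Enumerate products U × V with U ∈ τ_X, V ∈ τ_Y (deduplicated):
  ∅ × ∅ = {} (∅)
  {1} × {p1} = {(1,p1)}
  {1} × {p2} = {(1,p2)}
  {2} × {p1} = {(2,p1)}
  {2} × {p2} = {(2,p2)}
  {3} × {p1} = {(3,p1)}
  {3} × {p2} = {(3,p2)}
  {1} × {p1, p2} = {(1,p1), (1,p2)}
  {1, 2} × {p1} = {(1,p1), (2,p1)}
  {1, 3} × {p1} = {(1,p1), (3,p1)}
  {1, 2} × {p2} = {(1,p2), (2,p2)}
  {1, 3} × {p2} = {(1,p2), (3,p2)}
  {2} × {p1, p2} = {(2,p1), (2,p2)}
  {2, 3} × {p1} = {(2,p1), (3,p1)}
  {2, 3} × {p2} = {(2,p2), (3,p2)}
  {3} × {p1, p2} = {(3,p1), (3,p2)}
  {1, 2, 3} × {p1} = {(1,p1), (2,p1), (3,p1)}
  {1, 2, 3} × {p2} = {(1,p2), (2,p2), (3,p2)}
  {1, 2} × {p1, p2} = {(1,p1), (1,p2), (2,p1), (2,p2)}
  {1, 3} × {p1, p2} = {(1,p1), (1,p2), (3,p1), (3,p2)}
  {2, 3} × {p1, p2} = {(2,p1), (2,p2), (3,p1), (3,p2)}
  {1, 2, 3} × {p1, p2} = {(1,p1), (1,p2), (2,p1), (2,p2), (3,p1), (3,p2)}
These 22 distinct sets form the basis B.
Close under arbitrary unions to get τ_{X×Y}; counting gives |τ_{X×Y}| = 64.


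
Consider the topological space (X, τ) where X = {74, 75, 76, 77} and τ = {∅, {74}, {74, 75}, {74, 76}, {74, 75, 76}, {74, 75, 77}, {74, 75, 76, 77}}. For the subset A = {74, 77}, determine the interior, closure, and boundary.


int(A) = {74}, cl(A) = {74, 75, 76, 77}, ∂A = {75, 76, 77}.

Closed sets in (X, τ) are complements of opens:
  closed(X, τ) = {∅, {76}, {77}, {75, 77}, {76, 77}, {75, 76, 77}, {74, 75, 76, 77}}.
int(A) = ⋃ {U ∈ τ : U ⊆ A}. Opens contained in A: ∅, {74}.
Taking the union of these: int(A) = {74}.
cl(A) = ⋂ {C closed : A ⊆ C}. Closed sets containing A: {74, 75, 76, 77}.
Intersecting these: cl(A) = {74, 75, 76, 77}.
∂A = cl(A) ∖ int(A) = {74, 75, 76, 77} ∖ {74} = {75, 76, 77}.


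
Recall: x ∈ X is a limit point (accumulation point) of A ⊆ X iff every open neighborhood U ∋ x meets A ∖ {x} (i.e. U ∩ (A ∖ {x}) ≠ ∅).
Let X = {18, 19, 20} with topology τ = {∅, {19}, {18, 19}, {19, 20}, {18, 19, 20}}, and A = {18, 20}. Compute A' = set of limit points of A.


A' = ∅

For each x ∈ X, list the open sets U ∈ τ with x ∈ U, then check whether U ∩ (A ∖ {x}) ≠ ∅ for every such U.
  x = 18: open {18, 19} ∋ x has {18, 19} ∩ (A ∖ {18}) = ∅, so x is NOT a limit point.
  x = 19: open {19} ∋ x has {19} ∩ (A ∖ {19}) = ∅, so x is NOT a limit point.
  x = 20: open {19, 20} ∋ x has {19, 20} ∩ (A ∖ {20}) = ∅, so x is NOT a limit point.
Collecting: A' = ∅.


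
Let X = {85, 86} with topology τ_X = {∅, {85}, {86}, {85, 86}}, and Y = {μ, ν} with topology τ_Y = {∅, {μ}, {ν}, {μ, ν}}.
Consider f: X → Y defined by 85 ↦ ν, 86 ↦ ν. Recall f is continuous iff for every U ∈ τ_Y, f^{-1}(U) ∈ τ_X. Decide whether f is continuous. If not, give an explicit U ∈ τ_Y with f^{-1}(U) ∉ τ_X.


f IS continuous.

Compute f^{-1}(U) for each U ∈ τ_Y:
  U = ∅: f^{-1}(U) = ∅ ∈ τ_X ✓.
  U = {μ}: f^{-1}(U) = ∅ ∈ τ_X ✓.
  U = {ν}: f^{-1}(U) = {85, 86} ∈ τ_X ✓.
  U = {μ, ν}: f^{-1}(U) = {85, 86} ∈ τ_X ✓.
Every preimage lies in τ_X, so f IS continuous.


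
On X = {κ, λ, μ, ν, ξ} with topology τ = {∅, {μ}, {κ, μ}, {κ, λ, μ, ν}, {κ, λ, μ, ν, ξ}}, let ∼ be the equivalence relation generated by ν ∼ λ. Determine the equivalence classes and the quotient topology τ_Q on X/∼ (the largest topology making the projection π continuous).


X/∼ = {[κ], [λ=ν], [μ], [ξ]}; |τ_Q| = 5.

Equivalence classes: [κ], [λ=ν], [μ], [ξ].
Quotient map π: X → X/∼ sends κ ↦ [κ], λ ↦ [λ=ν], μ ↦ [μ], ν ↦ [λ=ν], ξ ↦ [ξ].
For each subset V ⊆ X/∼, compute π^{-1}(V) ⊆ X and check whether π^{-1}(V) ∈ τ. V is open in τ_Q iff π^{-1}(V) ∈ τ.
  V = {}: π^{-1}(V) = ∅ ∈ τ ✓.
  V = {[κ]}: π^{-1}(V) = {κ} ∉ τ ✗.
  V = {[λ=ν]}: π^{-1}(V) = {λ, ν} ∉ τ ✗.
  V = {[κ], [λ=ν]}: π^{-1}(V) = {κ, λ, ν} ∉ τ ✗.
  V = {[μ]}: π^{-1}(V) = {μ} ∈ τ ✓.
  V = {[κ], [μ]}: π^{-1}(V) = {κ, μ} ∈ τ ✓.
  V = {[λ=ν], [μ]}: π^{-1}(V) = {λ, μ, ν} ∉ τ ✗.
  V = {[κ], [λ=ν], [μ]}: π^{-1}(V) = {κ, λ, μ, ν} ∈ τ ✓.
  V = {[ξ]}: π^{-1}(V) = {ξ} ∉ τ ✗.
  V = {[κ], [ξ]}: π^{-1}(V) = {κ, ξ} ∉ τ ✗.
  V = {[λ=ν], [ξ]}: π^{-1}(V) = {λ, ν, ξ} ∉ τ ✗.
  V = {[κ], [λ=ν], [ξ]}: π^{-1}(V) = {κ, λ, ν, ξ} ∉ τ ✗.
  V = {[μ], [ξ]}: π^{-1}(V) = {μ, ξ} ∉ τ ✗.
  V = {[κ], [μ], [ξ]}: π^{-1}(V) = {κ, μ, ξ} ∉ τ ✗.
  V = {[λ=ν], [μ], [ξ]}: π^{-1}(V) = {λ, μ, ν, ξ} ∉ τ ✗.
  V = {[κ], [λ=ν], [μ], [ξ]}: π^{-1}(V) = {κ, λ, μ, ν, ξ} ∈ τ ✓.
Open sets in the quotient: τ_Q = {{}, {[μ]}, {[κ], [μ]}, {[κ], [λ=ν], [μ]}, {[κ], [λ=ν], [μ], [ξ]}} (5 elements).


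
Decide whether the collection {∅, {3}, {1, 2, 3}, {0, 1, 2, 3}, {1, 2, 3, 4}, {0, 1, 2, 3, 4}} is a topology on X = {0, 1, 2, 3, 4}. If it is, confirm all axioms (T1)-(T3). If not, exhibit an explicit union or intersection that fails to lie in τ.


τ IS a topology on X.

Axiom (T1): ∅ ∈ τ? Yes; X ∈ τ? Yes.
Axiom (T2/T3): check pairwise unions and intersections of members of τ.
All pairwise intersections and unions checked — each lies in τ. Therefore τ satisfies (T1), (T2), (T3): it IS a topology on X.


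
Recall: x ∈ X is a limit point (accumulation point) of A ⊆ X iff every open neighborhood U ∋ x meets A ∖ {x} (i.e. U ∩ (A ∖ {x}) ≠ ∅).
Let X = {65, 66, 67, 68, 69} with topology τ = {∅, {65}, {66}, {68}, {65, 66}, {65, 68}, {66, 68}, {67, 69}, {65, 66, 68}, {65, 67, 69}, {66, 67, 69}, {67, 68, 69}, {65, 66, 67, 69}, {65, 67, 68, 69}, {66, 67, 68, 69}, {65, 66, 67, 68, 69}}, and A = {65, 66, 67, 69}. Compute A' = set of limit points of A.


A' = {67, 69}

For each x ∈ X, list the open sets U ∈ τ with x ∈ U, then check whether U ∩ (A ∖ {x}) ≠ ∅ for every such U.
  x = 65: open {65} ∋ x has {65} ∩ (A ∖ {65}) = ∅, so x is NOT a limit point.
  x = 66: open {66} ∋ x has {66} ∩ (A ∖ {66}) = ∅, so x is NOT a limit point.
  x = 67: opens ∋ x are {67, 69}, {65, 67, 69}, {66, 67, 69}, {67, 68, 69}, {65, 66, 67, 69}, {65, 67, 68, 69}, {66, 67, 68, 69}, {65, 66, 67, 68, 69}; each meets A ∖ {67}, so x IS a limit point.
  x = 68: open {68} ∋ x has {68} ∩ (A ∖ {68}) = ∅, so x is NOT a limit point.
  x = 69: opens ∋ x are {67, 69}, {65, 67, 69}, {66, 67, 69}, {67, 68, 69}, {65, 66, 67, 69}, {65, 67, 68, 69}, {66, 67, 68, 69}, {65, 66, 67, 68, 69}; each meets A ∖ {69}, so x IS a limit point.
Collecting: A' = {67, 69}.


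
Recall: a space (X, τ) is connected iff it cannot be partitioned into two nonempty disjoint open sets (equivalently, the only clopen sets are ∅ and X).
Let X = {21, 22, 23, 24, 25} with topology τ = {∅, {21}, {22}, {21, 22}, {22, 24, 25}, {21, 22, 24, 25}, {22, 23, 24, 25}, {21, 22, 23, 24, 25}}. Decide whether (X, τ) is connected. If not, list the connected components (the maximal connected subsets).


(X, τ) is disconnected; components = [{21}, {22, 23, 24, 25}].

Find clopen sets (U ∈ τ with X ∖ U ∈ τ):
  U = ∅, X ∖ U = {21, 22, 23, 24, 25} — both open, so U is clopen.
  U = {21}, X ∖ U = {22, 23, 24, 25} — both open, so U is clopen.
  U = {22, 23, 24, 25}, X ∖ U = {21} — both open, so U is clopen.
  U = {21, 22, 23, 24, 25}, X ∖ U = ∅ — both open, so U is clopen.
Nontrivial clopen(s) exist: e.g. {21}. So (X, τ) is disconnected.
Compute connected components by grouping points that agree on all clopens:
  component: {21}
  component: {22, 23, 24, 25}


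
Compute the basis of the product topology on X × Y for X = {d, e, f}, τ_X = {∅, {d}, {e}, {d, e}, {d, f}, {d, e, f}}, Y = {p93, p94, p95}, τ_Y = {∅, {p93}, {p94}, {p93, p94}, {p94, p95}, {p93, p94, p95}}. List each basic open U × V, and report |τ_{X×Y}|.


Basis B = {∅ × ∅, {d} × {p93}, {d} × {p94}, {e} × {p93}, {e} × {p94}, {d} × {p93, p94}, {d, e} × {p93}, {d, f} × {p93}, {d} × {p94, p95}, {d, e} × {p94}, {d, f} × {p94}, {e} × {p93, p94}, {e} × {p94, p95}, {d} × {p93, p94, p95}, {d, e, f} × {p93}, {d, e, f} × {p94}, {e} × {p93, p94, p95}, {d, e} × {p93, p94}, {d, f} × {p93, p94}, {d, e} × {p94, p95}, {d, f} × {p94, p95}, {d, e} × {p93, p94, p95}, {d, f} × {p93, p94, p95}, {d, e, f} × {p93, p94}, {d, e, f} × {p94, p95}, {d, e, f} × {p93, p94, p95}}; |τ_{X×Y}| = 108.

Enumerate products U × V with U ∈ τ_X, V ∈ τ_Y (deduplicated):
  ∅ × ∅ = {} (∅)
  {d} × {p93} = {(d,p93)}
  {d} × {p94} = {(d,p94)}
  {e} × {p93} = {(e,p93)}
  {e} × {p94} = {(e,p94)}
  {d} × {p93, p94} = {(d,p93), (d,p94)}
  {d, e} × {p93} = {(d,p93), (e,p93)}
  {d, f} × {p93} = {(d,p93), (f,p93)}
  {d} × {p94, p95} = {(d,p94), (d,p95)}
  {d, e} × {p94} = {(d,p94), (e,p94)}
  {d, f} × {p94} = {(d,p94), (f,p94)}
  {e} × {p93, p94} = {(e,p93), (e,p94)}
  {e} × {p94, p95} = {(e,p94), (e,p95)}
  {d} × {p93, p94, p95} = {(d,p93), (d,p94), (d,p95)}
  {d, e, f} × {p93} = {(d,p93), (e,p93), (f,p93)}
  {d, e, f} × {p94} = {(d,p94), (e,p94), (f,p94)}
  {e} × {p93, p94, p95} = {(e,p93), (e,p94), (e,p95)}
  {d, e} × {p93, p94} = {(d,p93), (d,p94), (e,p93), (e,p94)}
  {d, f} × {p93, p94} = {(d,p93), (d,p94), (f,p93), (f,p94)}
  {d, e} × {p94, p95} = {(d,p94), (d,p95), (e,p94), (e,p95)}
  {d, f} × {p94, p95} = {(d,p94), (d,p95), (f,p94), (f,p95)}
  {d, e} × {p93, p94, p95} = {(d,p93), (d,p94), (d,p95), (e,p93), (e,p94), (e,p95)}
  {d, f} × {p93, p94, p95} = {(d,p93), (d,p94), (d,p95), (f,p93), (f,p94), (f,p95)}
  {d, e, f} × {p93, p94} = {(d,p93), (d,p94), (e,p93), (e,p94), (f,p93), (f,p94)}
  {d, e, f} × {p94, p95} = {(d,p94), (d,p95), (e,p94), (e,p95), (f,p94), (f,p95)}
  {d, e, f} × {p93, p94, p95} = {(d,p93), (d,p94), (d,p95), (e,p93), (e,p94), (e,p95), (f,p93), (f,p94), (f,p95)}
These 26 distinct sets form the basis B.
Close under arbitrary unions to get τ_{X×Y}; counting gives |τ_{X×Y}| = 108.
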